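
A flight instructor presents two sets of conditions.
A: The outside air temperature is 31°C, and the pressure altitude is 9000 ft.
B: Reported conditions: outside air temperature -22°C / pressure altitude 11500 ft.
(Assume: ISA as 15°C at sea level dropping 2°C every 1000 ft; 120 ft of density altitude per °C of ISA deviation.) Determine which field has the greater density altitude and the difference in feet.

A by 3260 ft

A: ISA temp = -3°C, deviation +34°C, DA = 9000 + 120 × 34 = 13080 ft.
B: ISA temp = -8°C, deviation -14°C, DA = 11500 + 120 × (-14) = 9820 ft.
A is higher by 13080 − 9820 = 3260 ft.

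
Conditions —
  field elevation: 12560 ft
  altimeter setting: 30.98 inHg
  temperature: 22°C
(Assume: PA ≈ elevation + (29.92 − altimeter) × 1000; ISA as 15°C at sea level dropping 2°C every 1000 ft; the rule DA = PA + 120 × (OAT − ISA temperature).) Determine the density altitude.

Pressure altitude = 12560 + (29.92 − 30.98) × 1000 = 12560 + (-1060) = 11500 ft.
ISA temperature at 11500 ft = 15 − 2 × (11500/1000) = -8°C.
ISA deviation = 22 − (-8) = +30°C.
Density altitude = 11500 + 120 × (30) = 15100 ft.

15100 ft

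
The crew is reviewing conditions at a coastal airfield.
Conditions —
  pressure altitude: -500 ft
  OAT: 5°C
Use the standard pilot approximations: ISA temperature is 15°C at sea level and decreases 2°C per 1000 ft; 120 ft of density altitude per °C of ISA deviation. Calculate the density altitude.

ISA temperature at -500 ft = 15 − 2 × (-500/1000) = 16°C.
ISA deviation = 5 − 16 = -11°C.
Density altitude = -500 + 120 × (-11) = -500 + (-1320) = -1820 ft.

-1820 ft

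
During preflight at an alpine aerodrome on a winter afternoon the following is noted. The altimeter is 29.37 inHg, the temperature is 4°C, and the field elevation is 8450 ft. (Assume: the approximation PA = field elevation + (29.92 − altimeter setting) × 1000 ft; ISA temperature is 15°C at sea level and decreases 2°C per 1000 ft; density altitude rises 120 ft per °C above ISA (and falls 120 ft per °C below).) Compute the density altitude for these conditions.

9840 ft

Pressure altitude = 8450 + (29.92 − 29.37) × 1000 = 8450 + (+550) = 9000 ft.
ISA temperature at 9000 ft = 15 − 2 × (9000/1000) = -3°C.
ISA deviation = 4 − (-3) = +7°C.
Density altitude = 9000 + 120 × (7) = 9840 ft.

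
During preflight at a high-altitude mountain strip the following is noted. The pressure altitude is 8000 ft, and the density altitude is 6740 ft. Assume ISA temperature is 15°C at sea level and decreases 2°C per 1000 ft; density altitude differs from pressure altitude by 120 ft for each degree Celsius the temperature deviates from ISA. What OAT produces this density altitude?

-11.5°C

Density altitude − pressure altitude = 6740 − 8000 = -1260 ft.
At 120 ft/°C that is an ISA deviation of -1260/120 = -10.5°C.
ISA temperature at 8000 ft = 15 − 2 × (8000/1000) = -1°C.
OAT = ISA + deviation = -1 + (-10.5) = -11.5°C.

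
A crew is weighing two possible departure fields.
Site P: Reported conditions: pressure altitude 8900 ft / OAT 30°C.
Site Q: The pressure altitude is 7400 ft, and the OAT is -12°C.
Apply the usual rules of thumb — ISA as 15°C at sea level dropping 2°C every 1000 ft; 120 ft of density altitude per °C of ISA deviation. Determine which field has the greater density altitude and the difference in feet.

Site P by 6900 ft

Site P: ISA temp = -2.8°C, deviation +32.8°C, DA = 8900 + 120 × 32.8 = 12836 ft.
Site Q: ISA temp = 0.2°C, deviation -12.2°C, DA = 7400 + 120 × (-12.2) = 5936 ft.
Site P is higher by 12836 − 5936 = 6900 ft.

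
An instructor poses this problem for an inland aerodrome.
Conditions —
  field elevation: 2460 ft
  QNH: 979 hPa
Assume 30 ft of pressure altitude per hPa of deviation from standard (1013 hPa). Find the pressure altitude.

Pressure correction = (1013 − 979) × 30 = +1020 ft.
Pressure altitude = 2460 + (+1020) = 3480 ft.

3480 ft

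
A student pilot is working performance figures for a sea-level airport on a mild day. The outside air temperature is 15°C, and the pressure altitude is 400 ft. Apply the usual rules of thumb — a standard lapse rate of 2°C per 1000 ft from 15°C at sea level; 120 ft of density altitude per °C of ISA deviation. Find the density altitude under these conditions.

496 ft

ISA temperature at 400 ft = 15 − 2 × (400/1000) = 14.2°C.
ISA deviation = 15 − 14.2 = +0.8°C.
Density altitude = 400 + 120 × (0.8) = 400 + (+96) = 496 ft.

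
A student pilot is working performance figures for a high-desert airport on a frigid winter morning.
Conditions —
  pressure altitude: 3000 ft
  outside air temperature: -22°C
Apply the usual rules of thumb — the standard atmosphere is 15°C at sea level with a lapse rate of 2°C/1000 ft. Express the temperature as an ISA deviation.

ISA-31°C

ISA temperature at 3000 ft = 15 − 2 × (3000/1000) = 9°C.
Deviation = OAT − ISA = -22 − 9 = -31°C.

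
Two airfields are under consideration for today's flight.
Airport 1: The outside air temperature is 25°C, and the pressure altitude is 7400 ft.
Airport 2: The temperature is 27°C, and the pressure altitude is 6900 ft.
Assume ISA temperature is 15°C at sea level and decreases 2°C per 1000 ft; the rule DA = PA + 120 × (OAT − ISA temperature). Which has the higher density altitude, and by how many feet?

Airport 1: ISA temp = 0.2°C, deviation +24.8°C, DA = 7400 + 120 × 24.8 = 10376 ft.
Airport 2: ISA temp = 1.2°C, deviation +25.8°C, DA = 6900 + 120 × 25.8 = 9996 ft.
Airport 1 is higher by 10376 − 9996 = 380 ft.

Airport 1 by 380 ft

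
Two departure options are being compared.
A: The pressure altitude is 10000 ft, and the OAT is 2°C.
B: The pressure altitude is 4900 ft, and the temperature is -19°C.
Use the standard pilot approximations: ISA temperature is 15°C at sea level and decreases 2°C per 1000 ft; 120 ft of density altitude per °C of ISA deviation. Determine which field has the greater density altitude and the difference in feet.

A by 8844 ft

A: ISA temp = -5°C, deviation +7°C, DA = 10000 + 120 × 7 = 10840 ft.
B: ISA temp = 5.2°C, deviation -24.2°C, DA = 4900 + 120 × (-24.2) = 1996 ft.
A is higher by 10840 − 1996 = 8844 ft.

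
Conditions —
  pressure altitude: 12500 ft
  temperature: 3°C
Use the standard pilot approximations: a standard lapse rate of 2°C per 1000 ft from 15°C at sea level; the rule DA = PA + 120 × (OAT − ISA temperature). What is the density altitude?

ISA temperature at 12500 ft = 15 − 2 × (12500/1000) = -10°C.
ISA deviation = 3 − (-10) = +13°C.
Density altitude = 12500 + 120 × (13) = 12500 + (+1560) = 14060 ft.

14060 ft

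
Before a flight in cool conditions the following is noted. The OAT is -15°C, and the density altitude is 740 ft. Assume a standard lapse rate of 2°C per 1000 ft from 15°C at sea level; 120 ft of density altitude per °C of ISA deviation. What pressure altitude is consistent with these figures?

DA = PA + 120 × (OAT − (15 − 2·PA/1000)) = PA + 120·OAT − 1800 + 0.24·PA = 1.24·PA + 120·OAT − 1800.
So 1.24·PA = 740 − 120 × (-15) + 1800 = 4340.
PA = 4340 / 1.24 = 3500 ft.

3500 ft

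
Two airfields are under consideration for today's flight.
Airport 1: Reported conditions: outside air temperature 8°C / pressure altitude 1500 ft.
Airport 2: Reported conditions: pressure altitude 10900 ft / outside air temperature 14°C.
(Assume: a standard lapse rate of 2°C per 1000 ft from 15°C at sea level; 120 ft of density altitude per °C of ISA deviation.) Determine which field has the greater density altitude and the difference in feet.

Airport 1: ISA temp = 12°C, deviation -4°C, DA = 1500 + 120 × (-4) = 1020 ft.
Airport 2: ISA temp = -6.8°C, deviation +20.8°C, DA = 10900 + 120 × 20.8 = 13396 ft.
Airport 2 is higher by 13396 − 1020 = 12376 ft.

Airport 2 by 12376 ft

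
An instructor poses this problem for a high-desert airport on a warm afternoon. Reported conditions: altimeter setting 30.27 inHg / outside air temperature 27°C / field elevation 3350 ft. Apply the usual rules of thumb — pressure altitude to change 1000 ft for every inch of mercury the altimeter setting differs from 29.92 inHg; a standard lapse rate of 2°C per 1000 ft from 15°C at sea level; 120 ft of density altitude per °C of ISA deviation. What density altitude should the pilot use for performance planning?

Pressure altitude = 3350 + (29.92 − 30.27) × 1000 = 3350 + (-350) = 3000 ft.
ISA temperature at 3000 ft = 15 − 2 × (3000/1000) = 9°C.
ISA deviation = 27 − 9 = +18°C.
Density altitude = 3000 + 120 × (18) = 5160 ft.

5160 ft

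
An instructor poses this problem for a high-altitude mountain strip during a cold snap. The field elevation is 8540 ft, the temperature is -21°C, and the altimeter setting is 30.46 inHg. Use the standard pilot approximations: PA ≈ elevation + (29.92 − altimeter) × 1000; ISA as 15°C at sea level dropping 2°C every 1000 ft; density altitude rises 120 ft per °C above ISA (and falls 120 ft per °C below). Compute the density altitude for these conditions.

Pressure altitude = 8540 + (29.92 − 30.46) × 1000 = 8540 + (-540) = 8000 ft.
ISA temperature at 8000 ft = 15 − 2 × (8000/1000) = -1°C.
ISA deviation = -21 − (-1) = -20°C.
Density altitude = 8000 + 120 × (-20) = 5600 ft.

5600 ft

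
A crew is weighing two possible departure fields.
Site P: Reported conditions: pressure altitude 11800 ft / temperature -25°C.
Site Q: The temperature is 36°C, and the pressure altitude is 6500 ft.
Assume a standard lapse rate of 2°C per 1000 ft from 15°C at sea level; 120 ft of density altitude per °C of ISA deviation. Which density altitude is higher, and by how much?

Site P: ISA temp = -8.6°C, deviation -16.4°C, DA = 11800 + 120 × (-16.4) = 9832 ft.
Site Q: ISA temp = 2°C, deviation +34°C, DA = 6500 + 120 × 34 = 10580 ft.
Site Q is higher by 10580 − 9832 = 748 ft.

Site Q by 748 ft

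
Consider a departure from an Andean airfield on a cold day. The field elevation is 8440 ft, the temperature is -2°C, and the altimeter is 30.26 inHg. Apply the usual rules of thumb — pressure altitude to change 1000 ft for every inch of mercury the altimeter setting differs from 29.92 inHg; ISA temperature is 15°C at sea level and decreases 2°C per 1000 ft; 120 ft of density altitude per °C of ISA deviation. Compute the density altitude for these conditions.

Pressure altitude = 8440 + (29.92 − 30.26) × 1000 = 8440 + (-340) = 8100 ft.
ISA temperature at 8100 ft = 15 − 2 × (8100/1000) = -1.2°C.
ISA deviation = -2 − (-1.2) = -0.8°C.
Density altitude = 8100 + 120 × (-0.8) = 8004 ft.

8004 ft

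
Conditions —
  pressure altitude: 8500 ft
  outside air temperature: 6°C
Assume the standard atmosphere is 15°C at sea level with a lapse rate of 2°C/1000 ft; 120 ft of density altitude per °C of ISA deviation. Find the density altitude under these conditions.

ISA temperature at 8500 ft = 15 − 2 × (8500/1000) = -2°C.
ISA deviation = 6 − (-2) = +8°C.
Density altitude = 8500 + 120 × (8) = 8500 + (+960) = 9460 ft.

9460 ft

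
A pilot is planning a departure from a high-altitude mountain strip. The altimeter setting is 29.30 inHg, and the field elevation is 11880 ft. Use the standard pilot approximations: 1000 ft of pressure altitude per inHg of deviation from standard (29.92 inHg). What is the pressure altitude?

Pressure correction = (29.92 − 29.30) × 1000 = +620 ft.
Pressure altitude = 11880 + (+620) = 12500 ft.

12500 ft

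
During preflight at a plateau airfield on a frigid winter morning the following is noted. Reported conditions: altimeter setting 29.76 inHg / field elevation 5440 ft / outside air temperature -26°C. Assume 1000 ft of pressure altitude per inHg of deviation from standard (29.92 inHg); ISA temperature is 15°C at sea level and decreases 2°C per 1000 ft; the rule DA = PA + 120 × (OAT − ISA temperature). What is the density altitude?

Pressure altitude = 5440 + (29.92 − 29.76) × 1000 = 5440 + (+160) = 5600 ft.
ISA temperature at 5600 ft = 15 − 2 × (5600/1000) = 3.8°C.
ISA deviation = -26 − 3.8 = -29.8°C.
Density altitude = 5600 + 120 × (-29.8) = 2024 ft.

2024 ft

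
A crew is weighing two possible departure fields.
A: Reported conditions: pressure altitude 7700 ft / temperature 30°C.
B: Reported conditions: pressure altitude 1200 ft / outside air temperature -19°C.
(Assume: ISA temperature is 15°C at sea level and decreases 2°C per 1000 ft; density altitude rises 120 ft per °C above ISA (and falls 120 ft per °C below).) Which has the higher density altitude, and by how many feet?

A by 13940 ft

A: ISA temp = -0.4°C, deviation +30.4°C, DA = 7700 + 120 × 30.4 = 11348 ft.
B: ISA temp = 12.6°C, deviation -31.6°C, DA = 1200 + 120 × (-31.6) = -2592 ft.
A is higher by 11348 − (-2592) = 13940 ft.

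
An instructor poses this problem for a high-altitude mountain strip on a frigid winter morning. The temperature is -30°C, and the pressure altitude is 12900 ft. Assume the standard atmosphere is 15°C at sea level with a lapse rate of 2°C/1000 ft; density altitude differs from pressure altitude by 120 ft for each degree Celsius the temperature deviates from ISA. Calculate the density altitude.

10596 ft

ISA temperature at 12900 ft = 15 − 2 × (12900/1000) = -10.8°C.
ISA deviation = -30 − (-10.8) = -19.2°C.
Density altitude = 12900 + 120 × (-19.2) = 12900 + (-2304) = 10596 ft.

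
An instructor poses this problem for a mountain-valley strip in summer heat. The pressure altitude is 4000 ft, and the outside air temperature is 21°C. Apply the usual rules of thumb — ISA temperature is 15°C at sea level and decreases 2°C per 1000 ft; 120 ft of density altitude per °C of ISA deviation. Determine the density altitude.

5680 ft

ISA temperature at 4000 ft = 15 − 2 × (4000/1000) = 7°C.
ISA deviation = 21 − 7 = +14°C.
Density altitude = 4000 + 120 × (14) = 4000 + (+1680) = 5680 ft.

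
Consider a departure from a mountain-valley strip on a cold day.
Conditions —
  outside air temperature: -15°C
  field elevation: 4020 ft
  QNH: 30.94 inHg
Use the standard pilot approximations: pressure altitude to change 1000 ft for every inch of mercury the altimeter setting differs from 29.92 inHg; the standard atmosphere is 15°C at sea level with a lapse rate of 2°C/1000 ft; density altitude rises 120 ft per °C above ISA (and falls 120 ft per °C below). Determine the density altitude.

120 ft

Pressure altitude = 4020 + (29.92 − 30.94) × 1000 = 4020 + (-1020) = 3000 ft.
ISA temperature at 3000 ft = 15 − 2 × (3000/1000) = 9°C.
ISA deviation = -15 − 9 = -24°C.
Density altitude = 3000 + 120 × (-24) = 120 ft.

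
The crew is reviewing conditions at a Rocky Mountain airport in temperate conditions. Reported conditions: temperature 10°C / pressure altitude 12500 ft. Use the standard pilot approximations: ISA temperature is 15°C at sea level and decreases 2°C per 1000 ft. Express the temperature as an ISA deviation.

ISA+20°C

ISA temperature at 12500 ft = 15 − 2 × (12500/1000) = -10°C.
Deviation = OAT − ISA = 10 − (-10) = +20°C.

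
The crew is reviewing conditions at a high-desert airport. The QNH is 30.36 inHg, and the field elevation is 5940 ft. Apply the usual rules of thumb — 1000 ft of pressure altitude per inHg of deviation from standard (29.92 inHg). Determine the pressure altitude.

Pressure correction = (29.92 − 30.36) × 1000 = -440 ft.
Pressure altitude = 5940 + (-440) = 5500 ft.

5500 ft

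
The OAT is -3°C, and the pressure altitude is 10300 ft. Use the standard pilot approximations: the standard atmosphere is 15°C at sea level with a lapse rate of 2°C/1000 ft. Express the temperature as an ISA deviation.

ISA+2.6°C

ISA temperature at 10300 ft = 15 − 2 × (10300/1000) = -5.6°C.
Deviation = OAT − ISA = -3 − (-5.6) = +2.6°C.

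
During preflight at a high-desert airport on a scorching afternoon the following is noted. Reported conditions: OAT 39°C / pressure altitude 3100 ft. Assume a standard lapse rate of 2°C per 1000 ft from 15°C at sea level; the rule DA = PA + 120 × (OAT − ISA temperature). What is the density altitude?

6724 ft

ISA temperature at 3100 ft = 15 − 2 × (3100/1000) = 8.8°C.
ISA deviation = 39 − 8.8 = +30.2°C.
Density altitude = 3100 + 120 × (30.2) = 3100 + (+3624) = 6724 ft.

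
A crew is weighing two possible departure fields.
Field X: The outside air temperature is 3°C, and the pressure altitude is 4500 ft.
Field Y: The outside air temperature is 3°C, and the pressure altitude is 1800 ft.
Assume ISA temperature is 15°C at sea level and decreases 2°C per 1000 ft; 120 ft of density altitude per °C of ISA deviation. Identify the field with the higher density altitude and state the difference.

Field X by 3348 ft

Field X: ISA temp = 6°C, deviation -3°C, DA = 4500 + 120 × (-3) = 4140 ft.
Field Y: ISA temp = 11.4°C, deviation -8.4°C, DA = 1800 + 120 × (-8.4) = 792 ft.
Field X is higher by 4140 − 792 = 3348 ft.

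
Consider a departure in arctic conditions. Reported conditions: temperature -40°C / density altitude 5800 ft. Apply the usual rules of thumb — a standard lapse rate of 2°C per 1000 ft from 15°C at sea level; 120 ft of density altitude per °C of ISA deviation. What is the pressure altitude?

10000 ft

DA = PA + 120 × (OAT − (15 − 2·PA/1000)) = PA + 120·OAT − 1800 + 0.24·PA = 1.24·PA + 120·OAT − 1800.
So 1.24·PA = 5800 − 120 × (-40) + 1800 = 12400.
PA = 12400 / 1.24 = 10000 ft.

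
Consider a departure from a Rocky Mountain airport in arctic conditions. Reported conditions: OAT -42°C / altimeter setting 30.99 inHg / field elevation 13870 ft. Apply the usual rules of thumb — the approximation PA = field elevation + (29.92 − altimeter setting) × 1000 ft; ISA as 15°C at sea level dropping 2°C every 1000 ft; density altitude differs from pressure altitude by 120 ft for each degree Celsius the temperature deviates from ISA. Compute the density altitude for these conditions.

9032 ft

Pressure altitude = 13870 + (29.92 − 30.99) × 1000 = 13870 + (-1070) = 12800 ft.
ISA temperature at 12800 ft = 15 − 2 × (12800/1000) = -10.6°C.
ISA deviation = -42 − (-10.6) = -31.4°C.
Density altitude = 12800 + 120 × (-31.4) = 9032 ft.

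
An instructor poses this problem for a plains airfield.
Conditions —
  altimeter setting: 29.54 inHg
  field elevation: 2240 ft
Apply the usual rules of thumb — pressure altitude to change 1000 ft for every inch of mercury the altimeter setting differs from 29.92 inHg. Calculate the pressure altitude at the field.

Pressure correction = (29.92 − 29.54) × 1000 = +380 ft.
Pressure altitude = 2240 + (+380) = 2620 ft.

2620 ft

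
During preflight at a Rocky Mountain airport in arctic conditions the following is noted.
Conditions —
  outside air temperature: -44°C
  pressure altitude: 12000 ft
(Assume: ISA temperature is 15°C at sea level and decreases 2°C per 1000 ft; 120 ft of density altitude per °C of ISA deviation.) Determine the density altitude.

ISA temperature at 12000 ft = 15 − 2 × (12000/1000) = -9°C.
ISA deviation = -44 − (-9) = -35°C.
Density altitude = 12000 + 120 × (-35) = 12000 + (-4200) = 7800 ft.

7800 ft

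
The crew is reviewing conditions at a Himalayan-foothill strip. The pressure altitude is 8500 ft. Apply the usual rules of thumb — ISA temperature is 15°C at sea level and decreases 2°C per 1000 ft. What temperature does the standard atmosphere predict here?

-2°C

ISA temperature = 15 − 2 × (8500/1000) = 15 − 17 = -2°C.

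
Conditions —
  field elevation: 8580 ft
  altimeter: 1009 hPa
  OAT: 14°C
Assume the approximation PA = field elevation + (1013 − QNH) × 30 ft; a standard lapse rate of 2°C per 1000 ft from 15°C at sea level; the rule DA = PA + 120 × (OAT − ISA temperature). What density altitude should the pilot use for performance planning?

10668 ft

Pressure altitude = 8580 + (1013 − 1009) × 30 = 8580 + (+120) = 8700 ft.
ISA temperature at 8700 ft = 15 − 2 × (8700/1000) = -2.4°C.
ISA deviation = 14 − (-2.4) = +16.4°C.
Density altitude = 8700 + 120 × (16.4) = 10668 ft.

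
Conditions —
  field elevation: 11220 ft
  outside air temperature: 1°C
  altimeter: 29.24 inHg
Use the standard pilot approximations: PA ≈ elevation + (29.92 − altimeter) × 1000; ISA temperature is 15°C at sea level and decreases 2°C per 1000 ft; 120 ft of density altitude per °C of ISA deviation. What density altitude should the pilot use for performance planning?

Pressure altitude = 11220 + (29.92 − 29.24) × 1000 = 11220 + (+680) = 11900 ft.
ISA temperature at 11900 ft = 15 − 2 × (11900/1000) = -8.8°C.
ISA deviation = 1 − (-8.8) = +9.8°C.
Density altitude = 11900 + 120 × (9.8) = 13076 ft.

13076 ft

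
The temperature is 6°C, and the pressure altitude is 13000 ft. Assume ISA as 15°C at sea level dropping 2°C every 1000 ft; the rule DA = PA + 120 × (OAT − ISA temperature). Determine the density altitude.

ISA temperature at 13000 ft = 15 − 2 × (13000/1000) = -11°C.
ISA deviation = 6 − (-11) = +17°C.
Density altitude = 13000 + 120 × (17) = 13000 + (+2040) = 15040 ft.

15040 ft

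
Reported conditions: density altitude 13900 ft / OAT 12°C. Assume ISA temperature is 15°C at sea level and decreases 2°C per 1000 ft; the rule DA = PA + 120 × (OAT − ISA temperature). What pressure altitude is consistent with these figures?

11500 ft

DA = PA + 120 × (OAT − (15 − 2·PA/1000)) = PA + 120·OAT − 1800 + 0.24·PA = 1.24·PA + 120·OAT − 1800.
So 1.24·PA = 13900 − 120 × 12 + 1800 = 14260.
PA = 14260 / 1.24 = 11500 ft.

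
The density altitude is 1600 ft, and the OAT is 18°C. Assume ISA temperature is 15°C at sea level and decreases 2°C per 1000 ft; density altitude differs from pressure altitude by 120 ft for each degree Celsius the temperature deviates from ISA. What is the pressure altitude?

1000 ft

DA = PA + 120 × (OAT − (15 − 2·PA/1000)) = PA + 120·OAT − 1800 + 0.24·PA = 1.24·PA + 120·OAT − 1800.
So 1.24·PA = 1600 − 120 × 18 + 1800 = 1240.
PA = 1240 / 1.24 = 1000 ft.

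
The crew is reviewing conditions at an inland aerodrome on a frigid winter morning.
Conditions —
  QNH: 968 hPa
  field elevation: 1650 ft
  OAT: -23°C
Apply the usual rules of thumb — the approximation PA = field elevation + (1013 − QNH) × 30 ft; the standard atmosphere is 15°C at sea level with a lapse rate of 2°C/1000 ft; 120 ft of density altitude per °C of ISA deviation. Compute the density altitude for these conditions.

Pressure altitude = 1650 + (1013 − 968) × 30 = 1650 + (+1350) = 3000 ft.
ISA temperature at 3000 ft = 15 − 2 × (3000/1000) = 9°C.
ISA deviation = -23 − 9 = -32°C.
Density altitude = 3000 + 120 × (-32) = -840 ft.

-840 ft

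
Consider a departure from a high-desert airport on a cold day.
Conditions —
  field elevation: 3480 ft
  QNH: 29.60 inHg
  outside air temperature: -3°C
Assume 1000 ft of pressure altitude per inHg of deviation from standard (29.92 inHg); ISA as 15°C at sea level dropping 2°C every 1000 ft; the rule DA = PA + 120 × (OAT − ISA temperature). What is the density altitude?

Pressure altitude = 3480 + (29.92 − 29.60) × 1000 = 3480 + (+320) = 3800 ft.
ISA temperature at 3800 ft = 15 − 2 × (3800/1000) = 7.4°C.
ISA deviation = -3 − 7.4 = -10.4°C.
Density altitude = 3800 + 120 × (-10.4) = 2552 ft.

2552 ft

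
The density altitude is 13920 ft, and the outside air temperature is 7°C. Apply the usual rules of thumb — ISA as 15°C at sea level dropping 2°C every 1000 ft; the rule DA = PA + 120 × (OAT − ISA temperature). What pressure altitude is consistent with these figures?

12000 ft

DA = PA + 120 × (OAT − (15 − 2·PA/1000)) = PA + 120·OAT − 1800 + 0.24·PA = 1.24·PA + 120·OAT − 1800.
So 1.24·PA = 13920 − 120 × 7 + 1800 = 14880.
PA = 14880 / 1.24 = 12000 ft.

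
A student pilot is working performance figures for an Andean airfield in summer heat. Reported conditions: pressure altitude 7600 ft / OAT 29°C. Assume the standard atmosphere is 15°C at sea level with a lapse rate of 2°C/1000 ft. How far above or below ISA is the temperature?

ISA temperature at 7600 ft = 15 − 2 × (7600/1000) = -0.2°C.
Deviation = OAT − ISA = 29 − (-0.2) = +29.2°C.

ISA+29.2°C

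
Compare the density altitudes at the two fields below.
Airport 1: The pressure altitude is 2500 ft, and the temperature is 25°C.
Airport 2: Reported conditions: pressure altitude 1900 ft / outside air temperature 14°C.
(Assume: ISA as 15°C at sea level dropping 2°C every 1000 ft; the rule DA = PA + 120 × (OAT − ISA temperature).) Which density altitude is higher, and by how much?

Airport 1: ISA temp = 10°C, deviation +15°C, DA = 2500 + 120 × 15 = 4300 ft.
Airport 2: ISA temp = 11.2°C, deviation +2.8°C, DA = 1900 + 120 × 2.8 = 2236 ft.
Airport 1 is higher by 4300 − 2236 = 2064 ft.

Airport 1 by 2064 ft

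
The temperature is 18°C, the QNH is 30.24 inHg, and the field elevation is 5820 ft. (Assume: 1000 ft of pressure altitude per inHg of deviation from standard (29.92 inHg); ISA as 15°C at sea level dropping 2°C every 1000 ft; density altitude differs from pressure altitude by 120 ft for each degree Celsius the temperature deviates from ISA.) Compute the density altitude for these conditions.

7180 ft

Pressure altitude = 5820 + (29.92 − 30.24) × 1000 = 5820 + (-320) = 5500 ft.
ISA temperature at 5500 ft = 15 − 2 × (5500/1000) = 4°C.
ISA deviation = 18 − 4 = +14°C.
Density altitude = 5500 + 120 × (14) = 7180 ft.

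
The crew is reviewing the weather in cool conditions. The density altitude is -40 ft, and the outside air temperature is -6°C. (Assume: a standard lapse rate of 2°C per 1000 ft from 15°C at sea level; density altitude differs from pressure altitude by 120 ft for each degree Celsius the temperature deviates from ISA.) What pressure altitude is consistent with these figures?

DA = PA + 120 × (OAT − (15 − 2·PA/1000)) = PA + 120·OAT − 1800 + 0.24·PA = 1.24·PA + 120·OAT − 1800.
So 1.24·PA = -40 − 120 × (-6) + 1800 = 2480.
PA = 2480 / 1.24 = 2000 ft.

2000 ft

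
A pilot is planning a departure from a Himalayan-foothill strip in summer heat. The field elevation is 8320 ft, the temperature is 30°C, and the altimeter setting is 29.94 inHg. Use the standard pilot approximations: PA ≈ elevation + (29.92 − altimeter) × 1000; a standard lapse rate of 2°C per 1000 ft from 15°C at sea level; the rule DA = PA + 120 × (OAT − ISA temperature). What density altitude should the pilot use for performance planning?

Pressure altitude = 8320 + (29.92 − 29.94) × 1000 = 8320 + (-20) = 8300 ft.
ISA temperature at 8300 ft = 15 − 2 × (8300/1000) = -1.6°C.
ISA deviation = 30 − (-1.6) = +31.6°C.
Density altitude = 8300 + 120 × (31.6) = 12092 ft.

12092 ft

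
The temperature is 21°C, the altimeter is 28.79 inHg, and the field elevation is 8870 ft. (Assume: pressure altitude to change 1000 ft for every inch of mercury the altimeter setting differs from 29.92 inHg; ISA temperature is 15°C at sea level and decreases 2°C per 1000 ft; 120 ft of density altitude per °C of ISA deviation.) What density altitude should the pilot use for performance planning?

13120 ft

Pressure altitude = 8870 + (29.92 − 28.79) × 1000 = 8870 + (+1130) = 10000 ft.
ISA temperature at 10000 ft = 15 − 2 × (10000/1000) = -5°C.
ISA deviation = 21 − (-5) = +26°C.
Density altitude = 10000 + 120 × (26) = 13120 ft.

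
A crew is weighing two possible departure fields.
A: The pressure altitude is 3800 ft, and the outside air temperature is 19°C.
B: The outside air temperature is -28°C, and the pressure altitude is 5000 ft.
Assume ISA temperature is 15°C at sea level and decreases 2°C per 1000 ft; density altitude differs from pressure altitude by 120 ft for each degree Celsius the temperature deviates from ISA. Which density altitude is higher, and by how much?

A by 4152 ft

A: ISA temp = 7.4°C, deviation +11.6°C, DA = 3800 + 120 × 11.6 = 5192 ft.
B: ISA temp = 5°C, deviation -33°C, DA = 5000 + 120 × (-33) = 1040 ft.
A is higher by 5192 − 1040 = 4152 ft.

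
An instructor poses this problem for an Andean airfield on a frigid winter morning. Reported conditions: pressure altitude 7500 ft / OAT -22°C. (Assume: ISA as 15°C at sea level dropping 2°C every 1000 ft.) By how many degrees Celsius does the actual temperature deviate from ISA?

ISA-22°C

ISA temperature at 7500 ft = 15 − 2 × (7500/1000) = 0°C.
Deviation = OAT − ISA = -22 − 0 = -22°C.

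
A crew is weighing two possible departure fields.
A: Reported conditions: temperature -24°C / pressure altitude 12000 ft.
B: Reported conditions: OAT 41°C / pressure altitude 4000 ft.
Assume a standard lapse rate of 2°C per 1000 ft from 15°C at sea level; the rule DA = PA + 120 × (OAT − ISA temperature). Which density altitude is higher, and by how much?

A: ISA temp = -9°C, deviation -15°C, DA = 12000 + 120 × (-15) = 10200 ft.
B: ISA temp = 7°C, deviation +34°C, DA = 4000 + 120 × 34 = 8080 ft.
A is higher by 10200 − 8080 = 2120 ft.

A by 2120 ft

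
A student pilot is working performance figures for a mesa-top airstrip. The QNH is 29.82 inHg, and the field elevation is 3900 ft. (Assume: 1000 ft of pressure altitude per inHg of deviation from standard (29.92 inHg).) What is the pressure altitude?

4000 ft

Pressure correction = (29.92 − 29.82) × 1000 = +100 ft.
Pressure altitude = 3900 + (+100) = 4000 ft.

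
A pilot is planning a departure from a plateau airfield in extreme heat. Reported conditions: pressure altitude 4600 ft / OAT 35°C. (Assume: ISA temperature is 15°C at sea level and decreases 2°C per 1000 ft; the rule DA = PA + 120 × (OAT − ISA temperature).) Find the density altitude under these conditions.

8104 ft

ISA temperature at 4600 ft = 15 − 2 × (4600/1000) = 5.8°C.
ISA deviation = 35 − 5.8 = +29.2°C.
Density altitude = 4600 + 120 × (29.2) = 4600 + (+3504) = 8104 ft.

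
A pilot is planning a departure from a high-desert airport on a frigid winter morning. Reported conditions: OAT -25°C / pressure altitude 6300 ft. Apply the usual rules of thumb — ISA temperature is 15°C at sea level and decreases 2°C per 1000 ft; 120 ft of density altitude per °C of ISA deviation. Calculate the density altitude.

ISA temperature at 6300 ft = 15 − 2 × (6300/1000) = 2.4°C.
ISA deviation = -25 − 2.4 = -27.4°C.
Density altitude = 6300 + 120 × (-27.4) = 6300 + (-3288) = 3012 ft.

3012 ft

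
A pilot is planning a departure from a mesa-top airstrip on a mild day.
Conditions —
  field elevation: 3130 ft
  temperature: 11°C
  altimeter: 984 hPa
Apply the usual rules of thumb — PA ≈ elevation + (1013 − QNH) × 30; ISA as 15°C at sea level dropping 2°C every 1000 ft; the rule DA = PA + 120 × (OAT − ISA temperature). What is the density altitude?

Pressure altitude = 3130 + (1013 − 984) × 30 = 3130 + (+870) = 4000 ft.
ISA temperature at 4000 ft = 15 − 2 × (4000/1000) = 7°C.
ISA deviation = 11 − 7 = +4°C.
Density altitude = 4000 + 120 × (4) = 4480 ft.

4480 ft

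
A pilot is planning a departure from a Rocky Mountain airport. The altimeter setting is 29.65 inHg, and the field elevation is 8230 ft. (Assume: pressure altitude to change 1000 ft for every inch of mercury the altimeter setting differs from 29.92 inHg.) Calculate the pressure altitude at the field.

Pressure correction = (29.92 − 29.65) × 1000 = +270 ft.
Pressure altitude = 8230 + (+270) = 8500 ft.

8500 ft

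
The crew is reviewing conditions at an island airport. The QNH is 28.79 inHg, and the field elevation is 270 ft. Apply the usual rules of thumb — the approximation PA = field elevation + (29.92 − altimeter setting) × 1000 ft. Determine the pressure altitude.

Pressure correction = (29.92 − 28.79) × 1000 = +1130 ft.
Pressure altitude = 270 + (+1130) = 1400 ft.

1400 ft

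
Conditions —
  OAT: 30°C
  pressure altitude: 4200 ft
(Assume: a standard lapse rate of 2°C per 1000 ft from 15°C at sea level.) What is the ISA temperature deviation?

ISA temperature at 4200 ft = 15 − 2 × (4200/1000) = 6.6°C.
Deviation = OAT − ISA = 30 − 6.6 = +23.4°C.

ISA+23.4°C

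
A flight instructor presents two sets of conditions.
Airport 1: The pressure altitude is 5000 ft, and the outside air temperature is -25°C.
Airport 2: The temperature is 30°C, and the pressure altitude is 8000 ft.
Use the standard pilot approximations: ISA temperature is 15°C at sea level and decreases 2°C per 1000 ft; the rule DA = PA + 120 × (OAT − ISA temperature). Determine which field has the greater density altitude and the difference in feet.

Airport 1: ISA temp = 5°C, deviation -30°C, DA = 5000 + 120 × (-30) = 1400 ft.
Airport 2: ISA temp = -1°C, deviation +31°C, DA = 8000 + 120 × 31 = 11720 ft.
Airport 2 is higher by 11720 − 1400 = 10320 ft.

Airport 2 by 10320 ft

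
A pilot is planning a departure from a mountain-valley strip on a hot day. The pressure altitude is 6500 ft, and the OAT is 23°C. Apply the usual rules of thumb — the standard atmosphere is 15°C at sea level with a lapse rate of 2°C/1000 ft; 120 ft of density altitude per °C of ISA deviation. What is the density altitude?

9020 ft

ISA temperature at 6500 ft = 15 − 2 × (6500/1000) = 2°C.
ISA deviation = 23 − 2 = +21°C.
Density altitude = 6500 + 120 × (21) = 6500 + (+2520) = 9020 ft.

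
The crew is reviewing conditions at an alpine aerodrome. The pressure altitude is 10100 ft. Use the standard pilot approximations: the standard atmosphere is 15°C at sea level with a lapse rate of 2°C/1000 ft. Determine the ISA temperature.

ISA temperature = 15 − 2 × (10100/1000) = 15 − 20.2 = -5.2°C.

-5.2°C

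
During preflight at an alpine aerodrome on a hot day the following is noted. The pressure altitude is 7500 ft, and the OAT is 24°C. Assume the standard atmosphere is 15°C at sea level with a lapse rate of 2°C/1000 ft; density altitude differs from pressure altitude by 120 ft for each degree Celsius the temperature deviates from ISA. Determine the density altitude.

10380 ft

ISA temperature at 7500 ft = 15 − 2 × (7500/1000) = 0°C.
ISA deviation = 24 − 0 = +24°C.
Density altitude = 7500 + 120 × (24) = 7500 + (+2880) = 10380 ft.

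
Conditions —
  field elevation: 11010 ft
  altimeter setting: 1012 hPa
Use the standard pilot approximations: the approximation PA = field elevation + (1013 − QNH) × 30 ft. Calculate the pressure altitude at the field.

11040 ft

Pressure correction = (1013 − 1012) × 30 = +30 ft.
Pressure altitude = 11010 + (+30) = 11040 ft.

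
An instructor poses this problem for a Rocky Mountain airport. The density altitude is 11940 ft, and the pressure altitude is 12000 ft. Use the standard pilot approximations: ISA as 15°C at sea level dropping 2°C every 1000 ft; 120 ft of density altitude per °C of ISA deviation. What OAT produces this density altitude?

-9.5°C

Density altitude − pressure altitude = 11940 − 12000 = -60 ft.
At 120 ft/°C that is an ISA deviation of -60/120 = -0.5°C.
ISA temperature at 12000 ft = 15 − 2 × (12000/1000) = -9°C.
OAT = ISA + deviation = -9 + (-0.5) = -9.5°C.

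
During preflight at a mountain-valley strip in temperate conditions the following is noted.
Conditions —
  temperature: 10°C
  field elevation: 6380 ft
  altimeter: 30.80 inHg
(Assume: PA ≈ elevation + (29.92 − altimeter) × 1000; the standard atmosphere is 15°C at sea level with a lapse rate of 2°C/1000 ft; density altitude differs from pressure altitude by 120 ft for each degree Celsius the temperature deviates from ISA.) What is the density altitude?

Pressure altitude = 6380 + (29.92 − 30.80) × 1000 = 6380 + (-880) = 5500 ft.
ISA temperature at 5500 ft = 15 − 2 × (5500/1000) = 4°C.
ISA deviation = 10 − 4 = +6°C.
Density altitude = 5500 + 120 × (6) = 6220 ft.

6220 ft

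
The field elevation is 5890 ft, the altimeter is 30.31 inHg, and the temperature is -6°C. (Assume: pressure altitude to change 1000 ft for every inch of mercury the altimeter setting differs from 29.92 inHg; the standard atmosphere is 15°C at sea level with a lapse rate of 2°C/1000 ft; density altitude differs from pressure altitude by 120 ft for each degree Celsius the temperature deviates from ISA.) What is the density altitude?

4300 ft

Pressure altitude = 5890 + (29.92 − 30.31) × 1000 = 5890 + (-390) = 5500 ft.
ISA temperature at 5500 ft = 15 − 2 × (5500/1000) = 4°C.
ISA deviation = -6 − 4 = -10°C.
Density altitude = 5500 + 120 × (-10) = 4300 ft.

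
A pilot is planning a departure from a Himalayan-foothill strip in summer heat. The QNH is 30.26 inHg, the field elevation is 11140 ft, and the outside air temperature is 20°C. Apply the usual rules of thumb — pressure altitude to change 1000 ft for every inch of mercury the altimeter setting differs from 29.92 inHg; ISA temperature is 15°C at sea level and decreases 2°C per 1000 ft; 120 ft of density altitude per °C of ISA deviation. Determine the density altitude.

13992 ft

Pressure altitude = 11140 + (29.92 − 30.26) × 1000 = 11140 + (-340) = 10800 ft.
ISA temperature at 10800 ft = 15 − 2 × (10800/1000) = -6.6°C.
ISA deviation = 20 − (-6.6) = +26.6°C.
Density altitude = 10800 + 120 × (26.6) = 13992 ft.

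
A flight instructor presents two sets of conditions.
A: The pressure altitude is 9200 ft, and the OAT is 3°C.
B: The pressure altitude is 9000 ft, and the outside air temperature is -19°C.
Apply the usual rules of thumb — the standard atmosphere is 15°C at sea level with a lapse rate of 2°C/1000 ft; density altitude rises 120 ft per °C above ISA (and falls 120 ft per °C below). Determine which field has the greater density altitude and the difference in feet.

A by 2888 ft

A: ISA temp = -3.4°C, deviation +6.4°C, DA = 9200 + 120 × 6.4 = 9968 ft.
B: ISA temp = -3°C, deviation -16°C, DA = 9000 + 120 × (-16) = 7080 ft.
A is higher by 9968 − 7080 = 2888 ft.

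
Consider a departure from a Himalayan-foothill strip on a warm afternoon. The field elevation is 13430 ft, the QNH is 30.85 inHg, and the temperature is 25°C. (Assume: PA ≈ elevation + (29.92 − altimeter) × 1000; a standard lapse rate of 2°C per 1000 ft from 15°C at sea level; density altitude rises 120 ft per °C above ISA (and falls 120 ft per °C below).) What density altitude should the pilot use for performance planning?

16700 ft

Pressure altitude = 13430 + (29.92 − 30.85) × 1000 = 13430 + (-930) = 12500 ft.
ISA temperature at 12500 ft = 15 − 2 × (12500/1000) = -10°C.
ISA deviation = 25 − (-10) = +35°C.
Density altitude = 12500 + 120 × (35) = 16700 ft.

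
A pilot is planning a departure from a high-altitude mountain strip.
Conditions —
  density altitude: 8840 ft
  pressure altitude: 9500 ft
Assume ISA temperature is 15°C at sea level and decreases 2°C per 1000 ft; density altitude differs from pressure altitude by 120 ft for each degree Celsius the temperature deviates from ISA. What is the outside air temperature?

-9.5°C

Density altitude − pressure altitude = 8840 − 9500 = -660 ft.
At 120 ft/°C that is an ISA deviation of -660/120 = -5.5°C.
ISA temperature at 9500 ft = 15 − 2 × (9500/1000) = -4°C.
OAT = ISA + deviation = -4 + (-5.5) = -9.5°C.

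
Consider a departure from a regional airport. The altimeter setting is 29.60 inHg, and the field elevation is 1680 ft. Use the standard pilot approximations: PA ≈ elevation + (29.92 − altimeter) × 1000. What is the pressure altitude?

2000 ft

Pressure correction = (29.92 − 29.60) × 1000 = +320 ft.
Pressure altitude = 1680 + (+320) = 2000 ft.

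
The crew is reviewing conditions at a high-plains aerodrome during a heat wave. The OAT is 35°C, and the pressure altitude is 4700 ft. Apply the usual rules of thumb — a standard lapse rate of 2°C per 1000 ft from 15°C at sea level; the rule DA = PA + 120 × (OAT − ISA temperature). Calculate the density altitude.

ISA temperature at 4700 ft = 15 − 2 × (4700/1000) = 5.6°C.
ISA deviation = 35 − 5.6 = +29.4°C.
Density altitude = 4700 + 120 × (29.4) = 4700 + (+3528) = 8228 ft.

8228 ft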